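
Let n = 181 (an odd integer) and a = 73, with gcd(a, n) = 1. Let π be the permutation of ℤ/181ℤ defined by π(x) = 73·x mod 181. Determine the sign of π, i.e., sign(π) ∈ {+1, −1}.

Orbit of 43 under x↦73x: [43, 62, 1, 73, 80, 48, 65]… (length divides ord_181(73)).
Cycle lengths of π_73 on ℤ/181ℤ: [9, 9, 9, 9, 9, 9, 9, 9, 9, 9, 9, 9, 9, 9, 9, 9, 9, 9, 9, 9, 1]; 21 cycles in total.
n − c = 181 − 21 = 160; sign = (−1)^160 = +1.
Check: (73/181) = +1 by Zolotarev.

+1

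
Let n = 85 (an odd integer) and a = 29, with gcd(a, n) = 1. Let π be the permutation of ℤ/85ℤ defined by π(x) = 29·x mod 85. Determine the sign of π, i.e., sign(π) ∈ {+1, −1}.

-1

Orbit of 29 under x↦29x: [29, 76, 79, 81, 54, 36, 24]… (length divides ord_85(29)).
Cycle lengths of π_29 on ℤ/85ℤ: [16, 16, 16, 16, 16, 2, 2, 1]; 8 cycles in total.
8 cycles on 85: each ℓ→(−1)^(ℓ−1), product (−1)^77 = -1.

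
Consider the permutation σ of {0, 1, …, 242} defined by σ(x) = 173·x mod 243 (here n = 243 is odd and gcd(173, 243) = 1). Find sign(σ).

Trace 88: π^k(88) = [88, 158, 118, 2, 103, 80, 232] for k=0..6.
Cycle type of π: 162 + 54 + 18 + 6 + 2 + 1; total 6 cycles.
With 6 cycles on 243 points, sign = (−1)^{243−6} = -1.
Via Zolotarev, sign(π_{173}) = (173|243) = -1.

-1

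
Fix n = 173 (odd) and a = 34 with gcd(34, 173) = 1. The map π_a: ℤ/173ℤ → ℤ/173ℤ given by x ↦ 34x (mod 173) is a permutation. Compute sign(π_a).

+1

Orbit of 163 under x↦34x: [163, 6, 31, 16, 25, 158, 9]… (length divides ord_173(34)).
Cycle lengths of π_34 on ℤ/173ℤ: [86, 86, 1]; 3 cycles in total.
With 3 cycles on 173 points, sign = (−1)^{173−3} = +1.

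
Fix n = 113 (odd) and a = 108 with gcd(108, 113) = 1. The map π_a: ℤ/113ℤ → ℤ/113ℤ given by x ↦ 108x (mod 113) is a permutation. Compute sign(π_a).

Orbit of 28 under x↦108x: [28, 86, 22, 3, 98, 75, 77]… (length divides ord_113(108)).
Cycle lengths of π_108 on ℤ/113ℤ: [112, 1]; 2 cycles in total.
n − c = 113 − 2 = 111; sign = (−1)^111 = -1.
(108|113)_J = -1 (Zolotarev's lemma cross-check).

-1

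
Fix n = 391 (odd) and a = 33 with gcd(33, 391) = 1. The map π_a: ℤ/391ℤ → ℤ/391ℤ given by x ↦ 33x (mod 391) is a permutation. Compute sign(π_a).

-1

Orbit of 154 under x↦33x: [154, 390, 358, 84, 35, 373, 188]… (length divides ord_391(33)).
π_33 has 26 disjoint cycles with lengths [22, 22, 22, 22, 22, 22, 22, 22, 22, 22, 22, 22, 22, 22, 22, 22, 22, 2, 2, 2, 2, 2, 2, 2, 2, 1] on {0,…,390}.
With 26 cycles on 391 points, sign = (−1)^{391−26} = -1.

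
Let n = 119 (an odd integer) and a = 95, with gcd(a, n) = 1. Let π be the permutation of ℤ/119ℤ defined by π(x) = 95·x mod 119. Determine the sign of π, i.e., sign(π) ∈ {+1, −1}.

-1

Start at x=29: 29 → 18 → 44 → 15 → 116 → 72 → 57 → … (one orbit).
Decompose π into cycles: lengths [48, 48, 16, 3, 3, 1] (6 cycles, including the fixed point 0).
Σ(ℓ_i−1) = 119−6 = 113; sign = (−1)^113 = -1.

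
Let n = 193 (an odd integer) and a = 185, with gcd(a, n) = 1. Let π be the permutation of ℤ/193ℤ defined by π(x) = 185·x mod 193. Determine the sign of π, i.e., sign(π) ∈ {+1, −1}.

+1

Orbit of 64 under x↦185x: [64, 67, 43, 42, 50, 179, 112]… (length divides ord_193(185)).
7 cycles of lengths [32, 32, 32, 32, 32, 32, 1].
n − c = 193 − 7 = 186; sign = (−1)^186 = +1.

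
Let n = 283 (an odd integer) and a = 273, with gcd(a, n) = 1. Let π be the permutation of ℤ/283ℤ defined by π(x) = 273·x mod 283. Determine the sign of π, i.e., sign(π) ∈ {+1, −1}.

-1

Trace 99: π^k(99) = [99, 142, 278, 50, 66, 189, 91] for k=0..6.
Cycle lengths of π_273 on ℤ/283ℤ: [282, 1]; 2 cycles in total.
sign(π) = (−1)^{n − #cycles} = (−1)^{283−2} = (−1)^281 = -1.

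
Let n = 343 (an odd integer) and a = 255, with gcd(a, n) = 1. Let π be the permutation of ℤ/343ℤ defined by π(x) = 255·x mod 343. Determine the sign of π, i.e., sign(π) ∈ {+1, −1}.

Orbit of 145 under x↦255x: [145, 274, 241, 58, 41, 165, 229]… (length divides ord_343(255)).
Decompose π into cycles: lengths [294, 42, 6, 1] (4 cycles, including the fixed point 0).
343 − 4 = 339 transpositions; sign(π) = (−1)^339 = -1.
The Jacobi symbol (255|343) = -1 (Zolotarev) agrees.

-1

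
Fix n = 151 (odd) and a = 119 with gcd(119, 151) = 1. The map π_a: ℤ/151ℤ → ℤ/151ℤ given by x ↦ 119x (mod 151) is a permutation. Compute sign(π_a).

-1

Start at x=32: 32 → 33 → 1 → 119 → 118 → 150 → 32 (one orbit).
The orbit structure of x ↦ 119x mod 151: 26 orbits of sizes [6, 6, 6, 6, 6, 6, 6, 6, 6, 6, 6, 6, 6, 6, 6, 6, 6, 6, 6, 6, 6, 6, 6, 6, 6, 1].
151 − 26 = 125 transpositions; sign(π) = (−1)^125 = -1.
Zolotarev: (119|151) = -1, matching the cycle-count sign.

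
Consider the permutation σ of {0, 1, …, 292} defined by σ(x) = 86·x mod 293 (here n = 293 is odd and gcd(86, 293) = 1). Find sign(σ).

-1

Orbit of 180 under x↦86x: [180, 244, 181, 37, 252, 283, 19]… (length divides ord_293(86)).
Decompose π into cycles: lengths [292, 1] (2 cycles, including the fixed point 0).
With 2 cycles on 293 points, sign = (−1)^{293−2} = -1.
Via Zolotarev, sign(π_{86}) = (86|293) = -1.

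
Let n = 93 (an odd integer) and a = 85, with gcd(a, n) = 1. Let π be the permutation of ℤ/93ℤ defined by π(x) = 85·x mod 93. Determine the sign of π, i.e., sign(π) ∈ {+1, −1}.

Start at x=64: 64 → 46 → 4 → 61 → 70 → 91 → 16 → … (one orbit).
Cycle lengths of π_85 on ℤ/93ℤ: [10, 10, 10, 10, 10, 10, 10, 10, 10, 1, 1, 1]; 12 cycles in total.
sign(π) = (−1)^{n − #cycles} = (−1)^{93−12} = (−1)^81 = -1.
Check: (85/93) = -1 by Zolotarev.

-1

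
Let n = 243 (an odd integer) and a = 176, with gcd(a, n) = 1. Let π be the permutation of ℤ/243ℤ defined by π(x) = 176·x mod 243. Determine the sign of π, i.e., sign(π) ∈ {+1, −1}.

Orbit of 115 under x↦176x: [115, 71, 103, 146, 181, 23, 160]… (length divides ord_243(176)).
Cycle lengths of π_176 on ℤ/243ℤ: [162, 54, 18, 6, 2, 1]; 6 cycles in total.
Σ(ℓ_i−1) = 243−6 = 237; sign = (−1)^237 = -1.
(176|243)_J = -1 (Zolotarev's lemma cross-check).

-1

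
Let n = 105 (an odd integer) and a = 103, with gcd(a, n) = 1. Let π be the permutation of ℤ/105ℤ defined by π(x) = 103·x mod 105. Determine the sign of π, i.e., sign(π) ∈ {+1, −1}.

+1

Start at x=79: 79 → 52 → 1 → 103 → 4 → 97 → 16 → … (one orbit).
Decompose π into cycles: lengths [12, 12, 12, 12, 12, 12, 6, 6, 6, 4, 4, 4, 1, 1, 1] (15 cycles, including the fixed point 0).
15 cycles on 105: each ℓ→(−1)^(ℓ−1), product (−1)^90 = +1.
Via Zolotarev, sign(π_{103}) = (103|105) = +1.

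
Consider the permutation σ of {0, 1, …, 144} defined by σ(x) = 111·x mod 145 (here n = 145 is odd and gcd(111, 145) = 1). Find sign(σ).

+1

Start at x=81: 81 → 1 → 111 → 141 → 136 → 16 → 36 → 81 (one orbit).
Decompose π into cycles: lengths [7, 7, 7, 7, 7, 7, 7, 7, 7, 7, 7, 7, 7, 7, 7, 7, 7, 7, 7, 7, 1, 1, 1, 1, 1] (25 cycles, including the fixed point 0).
145 − 25 = 120 transpositions; sign(π) = (−1)^120 = +1.
(111|145)_J = +1 (Zolotarev's lemma cross-check).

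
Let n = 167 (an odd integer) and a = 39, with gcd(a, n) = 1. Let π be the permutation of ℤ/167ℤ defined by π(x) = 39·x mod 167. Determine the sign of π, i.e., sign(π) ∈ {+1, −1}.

Orbit of 134 under x↦39x: [134, 49, 74, 47, 163, 11, 95]… (length divides ord_167(39)).
π_39 has 2 disjoint cycles with lengths [166, 1] on {0,…,166}.
With 2 cycles on 167 points, sign = (−1)^{167−2} = -1.
Via Zolotarev, sign(π_{39}) = (39|167) = -1.

-1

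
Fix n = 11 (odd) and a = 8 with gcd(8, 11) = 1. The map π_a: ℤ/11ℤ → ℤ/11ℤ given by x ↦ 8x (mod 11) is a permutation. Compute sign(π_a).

-1

Start at x=2: 2 → 5 → 7 → 1 → 8 → 9 → 6 → … (one orbit).
2 cycles of lengths [10, 1].
n − c = 11 − 2 = 9; sign = (−1)^9 = -1.
Zolotarev: (8|11) = -1, matching the cycle-count sign.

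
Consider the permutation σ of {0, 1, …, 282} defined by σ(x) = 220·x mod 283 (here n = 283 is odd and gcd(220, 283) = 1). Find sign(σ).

-1

Orbit of 230 under x↦220x: [230, 226, 195, 167, 233, 37, 216]… (length divides ord_283(220)).
Cycle type of π: 282 + 1; total 2 cycles.
sign(π) = (−1)^{n − #cycles} = (−1)^{283−2} = (−1)^281 = -1.
The Jacobi symbol (220|283) = -1 (Zolotarev) agrees.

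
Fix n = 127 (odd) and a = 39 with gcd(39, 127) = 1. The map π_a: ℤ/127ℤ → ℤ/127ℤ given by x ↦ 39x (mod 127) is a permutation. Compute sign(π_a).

-1

Trace 97: π^k(97) = [97, 100, 90, 81, 111, 11, 48] for k=0..6.
Cycle type of π: 126 + 1; total 2 cycles.
2 cycles on 127: each ℓ→(−1)^(ℓ−1), product (−1)^125 = -1.
Check: (39/127) = -1 by Zolotarev.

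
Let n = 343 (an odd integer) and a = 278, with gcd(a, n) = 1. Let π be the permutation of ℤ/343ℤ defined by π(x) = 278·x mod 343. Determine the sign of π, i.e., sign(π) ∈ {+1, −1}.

-1

Start at x=104: 104 → 100 → 17 → 267 → 138 → 291 → 293 → … (one orbit).
Cycle lengths of π_278 on ℤ/343ℤ: [294, 42, 6, 1]; 4 cycles in total.
343 − 4 = 339 transpositions; sign(π) = (−1)^339 = -1.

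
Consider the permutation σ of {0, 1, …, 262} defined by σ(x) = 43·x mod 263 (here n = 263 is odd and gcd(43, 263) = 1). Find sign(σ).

+1

Trace 144: π^k(144) = [144, 143, 100, 92, 11, 210, 88] for k=0..6.
π_43 has 3 disjoint cycles with lengths [131, 131, 1] on {0,…,262}.
263 − 3 = 260 transpositions; sign(π) = (−1)^260 = +1.
(43|263)_J = +1 (Zolotarev's lemma cross-check).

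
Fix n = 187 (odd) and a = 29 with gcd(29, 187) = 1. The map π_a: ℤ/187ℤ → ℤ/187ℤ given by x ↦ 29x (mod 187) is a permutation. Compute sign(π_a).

Orbit of 25 under x↦29x: [25, 164, 81, 105, 53, 41, 67]… (length divides ord_187(29)).
Cycle type of π: 80×2 + 16 + 10 + 1; total 5 cycles.
With 5 cycles on 187 points, sign = (−1)^{187−5} = +1.
Check: (29/187) = +1 by Zolotarev.

+1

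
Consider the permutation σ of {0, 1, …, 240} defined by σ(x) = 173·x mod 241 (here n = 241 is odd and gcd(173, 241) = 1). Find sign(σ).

-1

Trace 51: π^k(51) = [51, 147, 126, 108, 127, 40, 172] for k=0..6.
Cycle type of π: 240 + 1; total 2 cycles.
241 − 2 = 239 transpositions; sign(π) = (−1)^239 = -1.
The Jacobi symbol (173|241) = -1 (Zolotarev) agrees.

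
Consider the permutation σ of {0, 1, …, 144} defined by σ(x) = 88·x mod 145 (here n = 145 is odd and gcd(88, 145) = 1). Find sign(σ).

Start at x=88: 88 → 59 → 117 → 1 → 88 (one orbit).
Cycle type of π: 4×29 + 1×29; total 58 cycles.
145 − 58 = 87 transpositions; sign(π) = (−1)^87 = -1.
(88|145)_J = -1 (Zolotarev's lemma cross-check).

-1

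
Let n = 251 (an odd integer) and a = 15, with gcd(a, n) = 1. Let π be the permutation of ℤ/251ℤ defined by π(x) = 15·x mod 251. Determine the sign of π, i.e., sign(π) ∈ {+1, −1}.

Start at x=227: 227 → 142 → 122 → 73 → 91 → 110 → 144 → … (one orbit).
Cycle lengths of π_15 on ℤ/251ℤ: [125, 125, 1]; 3 cycles in total.
With 3 cycles on 251 points, sign = (−1)^{251−3} = +1.
(15|251)_J = +1 (Zolotarev's lemma cross-check).

+1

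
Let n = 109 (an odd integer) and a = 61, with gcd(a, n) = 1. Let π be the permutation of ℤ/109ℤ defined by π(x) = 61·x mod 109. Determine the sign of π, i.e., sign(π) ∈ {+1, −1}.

+1

Start at x=36: 36 → 16 → 104 → 22 → 34 → 3 → 74 → … (one orbit).
The orbit structure of x ↦ 61x mod 109: 3 orbits of sizes [54, 54, 1].
Σ(ℓ_i−1) = 109−3 = 106; sign = (−1)^106 = +1.
The Jacobi symbol (61|109) = +1 (Zolotarev) agrees.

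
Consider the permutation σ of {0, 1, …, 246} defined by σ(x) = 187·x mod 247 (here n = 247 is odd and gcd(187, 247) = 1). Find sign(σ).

Start at x=216: 216 → 131 → 44 → 77 → 73 → 66 → 239 → … (one orbit).
The orbit structure of x ↦ 187x mod 247: 12 orbits of sizes [36, 36, 36, 36, 36, 36, 9, 9, 4, 4, 4, 1].
Σ(ℓ_i−1) = 247−12 = 235; sign = (−1)^235 = -1.

-1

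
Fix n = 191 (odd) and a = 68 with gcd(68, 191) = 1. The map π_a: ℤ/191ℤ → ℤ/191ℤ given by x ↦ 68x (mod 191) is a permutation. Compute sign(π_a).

+1

Start at x=107: 107 → 18 → 78 → 147 → 64 → 150 → 77 → … (one orbit).
Cycle type of π: 95×2 + 1; total 3 cycles.
191 − 3 = 188 transpositions; sign(π) = (−1)^188 = +1.
Check: (68/191) = +1 by Zolotarev.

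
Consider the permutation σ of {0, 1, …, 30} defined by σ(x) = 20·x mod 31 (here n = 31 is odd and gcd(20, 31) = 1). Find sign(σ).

+1

Start at x=28: 28 → 2 → 9 → 25 → 4 → 18 → 19 → … (one orbit).
Decompose π into cycles: lengths [15, 15, 1] (3 cycles, including the fixed point 0).
Σ(ℓ_i−1) = 31−3 = 28; sign = (−1)^28 = +1.
Via Zolotarev, sign(π_{20}) = (20|31) = +1.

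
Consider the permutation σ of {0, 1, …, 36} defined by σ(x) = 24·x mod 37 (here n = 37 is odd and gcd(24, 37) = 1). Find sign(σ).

-1

Trace 20: π^k(20) = [20, 36, 13, 16, 14, 3, 35] for k=0..6.
2 cycles of lengths [36, 1].
Σ(ℓ_i−1) = 37−2 = 35; sign = (−1)^35 = -1.
Zolotarev: (24|37) = -1, matching the cycle-count sign.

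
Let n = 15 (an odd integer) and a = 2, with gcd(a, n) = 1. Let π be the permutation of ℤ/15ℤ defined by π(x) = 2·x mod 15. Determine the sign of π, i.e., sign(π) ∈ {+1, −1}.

+1

Start at x=4: 4 → 8 → 1 → 2 → 4 (one orbit).
The orbit structure of x ↦ 2x mod 15: 5 orbits of sizes [4, 4, 4, 2, 1].
n − c = 15 − 5 = 10; sign = (−1)^10 = +1.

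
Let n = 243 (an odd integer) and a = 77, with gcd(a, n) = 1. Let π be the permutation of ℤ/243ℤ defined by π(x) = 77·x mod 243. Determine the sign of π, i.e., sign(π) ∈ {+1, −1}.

-1

Start at x=67: 67 → 56 → 181 → 86 → 61 → 80 → 85 → … (one orbit).
6 cycles of lengths [162, 54, 18, 6, 2, 1].
6 cycles on 243: each ℓ→(−1)^(ℓ−1), product (−1)^237 = -1.
(77|243)_J = -1 (Zolotarev's lemma cross-check).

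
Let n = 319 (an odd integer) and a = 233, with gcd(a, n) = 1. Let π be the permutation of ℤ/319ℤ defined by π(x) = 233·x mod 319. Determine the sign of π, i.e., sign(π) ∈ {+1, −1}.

Start at x=262: 262 → 117 → 146 → 204 → 1 → 233 → 59 → … (one orbit).
58 cycles of lengths [10, 10, 10, 10, 10, 10, 10, 10, 10, 10, 10, 10, 10, 10, 10, 10, 10, 10, 10, 10, 10, 10, 10, 10, 10, 10, 10, 10, 10, 1, 1, 1, 1, 1, 1, 1, 1, 1, 1, 1, 1, 1, 1, 1, 1, 1, 1, 1, 1, 1, 1, 1, 1, 1, 1, 1, 1, 1].
With 58 cycles on 319 points, sign = (−1)^{319−58} = -1.
Check: (233/319) = -1 by Zolotarev.

-1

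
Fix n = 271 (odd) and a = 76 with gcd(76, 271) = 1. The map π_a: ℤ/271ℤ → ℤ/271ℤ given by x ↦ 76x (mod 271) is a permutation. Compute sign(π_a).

Trace 198: π^k(198) = [198, 143, 28, 231, 212, 123, 134] for k=0..6.
Decompose π into cycles: lengths [270, 1] (2 cycles, including the fixed point 0).
2 cycles on 271: each ℓ→(−1)^(ℓ−1), product (−1)^269 = -1.
(76|271)_J = -1 (Zolotarev's lemma cross-check).

-1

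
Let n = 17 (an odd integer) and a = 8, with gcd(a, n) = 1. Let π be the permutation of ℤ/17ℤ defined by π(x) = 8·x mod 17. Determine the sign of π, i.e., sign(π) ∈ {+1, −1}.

+1

Start at x=16: 16 → 9 → 4 → 15 → 1 → 8 → 13 → … (one orbit).
The orbit structure of x ↦ 8x mod 17: 3 orbits of sizes [8, 8, 1].
sign(π) = (−1)^{n − #cycles} = (−1)^{17−3} = (−1)^14 = +1.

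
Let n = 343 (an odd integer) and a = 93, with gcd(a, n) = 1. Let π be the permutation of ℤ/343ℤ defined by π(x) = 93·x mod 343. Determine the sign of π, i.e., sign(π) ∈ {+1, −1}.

+1

Start at x=102: 102 → 225 → 2 → 186 → 148 → 44 → 319 → … (one orbit).
π_93 has 7 disjoint cycles with lengths [147, 147, 21, 21, 3, 3, 1] on {0,…,342}.
n − c = 343 − 7 = 336; sign = (−1)^336 = +1.
Zolotarev: (93|343) = +1, matching the cycle-count sign.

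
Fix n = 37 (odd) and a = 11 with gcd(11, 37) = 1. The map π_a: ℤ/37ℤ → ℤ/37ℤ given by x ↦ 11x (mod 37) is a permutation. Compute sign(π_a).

+1

Orbit of 11 under x↦11x: [11, 10, 36, 26, 27, 1]… (length divides ord_37(11)).
Decompose π into cycles: lengths [6, 6, 6, 6, 6, 6, 1] (7 cycles, including the fixed point 0).
With 7 cycles on 37 points, sign = (−1)^{37−7} = +1.
The Jacobi symbol (11|37) = +1 (Zolotarev) agrees.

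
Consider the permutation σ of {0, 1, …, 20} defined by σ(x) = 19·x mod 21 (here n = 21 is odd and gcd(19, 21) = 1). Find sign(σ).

Trace 16: π^k(16) = [16, 10, 1, 19, 4, 13] for k=0..5.
6 cycles of lengths [6, 6, 6, 1, 1, 1].
With 6 cycles on 21 points, sign = (−1)^{21−6} = -1.
Via Zolotarev, sign(π_{19}) = (19|21) = -1.

-1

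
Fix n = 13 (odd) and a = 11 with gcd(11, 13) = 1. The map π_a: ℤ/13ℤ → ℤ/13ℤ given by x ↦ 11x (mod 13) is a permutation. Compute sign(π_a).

-1

Start at x=9: 9 → 8 → 10 → 6 → 1 → 11 → 4 → … (one orbit).
π_11 has 2 disjoint cycles with lengths [12, 1] on {0,…,12}.
n − c = 13 − 2 = 11; sign = (−1)^11 = -1.
Via Zolotarev, sign(π_{11}) = (11|13) = -1.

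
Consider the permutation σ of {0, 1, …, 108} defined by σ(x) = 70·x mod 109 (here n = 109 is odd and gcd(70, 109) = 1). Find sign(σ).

-1

Start at x=98: 98 → 102 → 55 → 35 → 52 → 43 → 67 → … (one orbit).
π_70 has 2 disjoint cycles with lengths [108, 1] on {0,…,108}.
n − c = 109 − 2 = 107; sign = (−1)^107 = -1.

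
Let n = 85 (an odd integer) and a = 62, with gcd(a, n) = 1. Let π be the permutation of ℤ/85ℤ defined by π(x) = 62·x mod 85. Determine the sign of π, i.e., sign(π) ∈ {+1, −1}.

+1

Trace 63: π^k(63) = [63, 81, 7, 9, 48, 1, 62] for k=0..6.
7 cycles of lengths [16, 16, 16, 16, 16, 4, 1].
sign(π) = (−1)^{n − #cycles} = (−1)^{85−7} = (−1)^78 = +1.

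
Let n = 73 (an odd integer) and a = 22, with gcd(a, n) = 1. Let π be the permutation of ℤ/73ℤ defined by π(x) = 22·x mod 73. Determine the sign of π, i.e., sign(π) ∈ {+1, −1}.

-1

Orbit of 1 under x↦22x: [1, 22, 46, 63, 72, 51, 27]… (length divides ord_73(22)).
Cycle lengths of π_22 on ℤ/73ℤ: [8, 8, 8, 8, 8, 8, 8, 8, 8, 1]; 10 cycles in total.
n − c = 73 − 10 = 63; sign = (−1)^63 = -1.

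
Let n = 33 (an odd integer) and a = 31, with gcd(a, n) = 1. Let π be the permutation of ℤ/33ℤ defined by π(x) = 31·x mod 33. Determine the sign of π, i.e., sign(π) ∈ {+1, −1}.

+1

Orbit of 4 under x↦31x: [4, 25, 16, 1, 31]… (length divides ord_33(31)).
π_31 has 9 disjoint cycles with lengths [5, 5, 5, 5, 5, 5, 1, 1, 1] on {0,…,32}.
n − c = 33 − 9 = 24; sign = (−1)^24 = +1.
Via Zolotarev, sign(π_{31}) = (31|33) = +1.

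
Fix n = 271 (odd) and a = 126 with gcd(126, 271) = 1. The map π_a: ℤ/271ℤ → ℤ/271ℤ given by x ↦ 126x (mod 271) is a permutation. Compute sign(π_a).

Start at x=114: 114 → 1 → 126 → 158 → 125 → 32 → 238 → … (one orbit).
Cycle type of π: 27×10 + 1; total 11 cycles.
With 11 cycles on 271 points, sign = (−1)^{271−11} = +1.
Check: (126/271) = +1 by Zolotarev.

+1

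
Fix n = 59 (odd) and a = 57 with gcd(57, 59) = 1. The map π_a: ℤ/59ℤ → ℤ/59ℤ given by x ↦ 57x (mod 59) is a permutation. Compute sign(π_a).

Orbit of 29 under x↦57x: [29, 1, 57, 4, 51, 16, 27]… (length divides ord_59(57)).
π_57 has 3 disjoint cycles with lengths [29, 29, 1] on {0,…,58}.
sign(π) = (−1)^{n − #cycles} = (−1)^{59−3} = (−1)^56 = +1.
Check: (57/59) = +1 by Zolotarev.

+1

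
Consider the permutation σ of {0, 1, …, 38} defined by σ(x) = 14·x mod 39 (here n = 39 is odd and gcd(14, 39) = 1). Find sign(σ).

Trace 14: π^k(14) = [14, 1] for k=0..1.
π_14 has 26 disjoint cycles with lengths [2, 2, 2, 2, 2, 2, 2, 2, 2, 2, 2, 2, 2, 1, 1, 1, 1, 1, 1, 1, 1, 1, 1, 1, 1, 1] on {0,…,38}.
sign(π) = (−1)^{n − #cycles} = (−1)^{39−26} = (−1)^13 = -1.
Zolotarev: (14|39) = -1, matching the cycle-count sign.

-1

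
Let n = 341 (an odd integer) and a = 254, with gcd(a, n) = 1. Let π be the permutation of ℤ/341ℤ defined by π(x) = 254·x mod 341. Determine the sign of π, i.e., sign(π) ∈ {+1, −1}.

Start at x=309: 309 → 56 → 243 → 1 → 254 → 67 → 309 (one orbit).
Decompose π into cycles: lengths [6, 6, 6, 6, 6, 6, 6, 6, 6, 6, 6, 6, 6, 6, 6, 6, 6, 6, 6, 6, 6, 6, 6, 6, 6, 6, 6, 6, 6, 6, 6, 6, 6, 6, 6, 6, 6, 6, 6, 6, 6, 6, 6, 6, 6, 6, 6, 6, 6, 6, 6, 6, 6, 6, 6, 1, 1, 1, 1, 1, 1, 1, 1, 1, 1, 1] (66 cycles, including the fixed point 0).
66 cycles on 341: each ℓ→(−1)^(ℓ−1), product (−1)^275 = -1.
(254|341)_J = -1 (Zolotarev's lemma cross-check).

-1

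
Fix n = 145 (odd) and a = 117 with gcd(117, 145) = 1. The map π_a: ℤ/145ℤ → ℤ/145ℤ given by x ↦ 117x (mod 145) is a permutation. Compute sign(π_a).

Orbit of 117 under x↦117x: [117, 59, 88, 1]… (length divides ord_145(117)).
Cycle lengths of π_117 on ℤ/145ℤ: [4, 4, 4, 4, 4, 4, 4, 4, 4, 4, 4, 4, 4, 4, 4, 4, 4, 4, 4, 4, 4, 4, 4, 4, 4, 4, 4, 4, 4, 1, 1, 1, 1, 1, 1, 1, 1, 1, 1, 1, 1, 1, 1, 1, 1, 1, 1, 1, 1, 1, 1, 1, 1, 1, 1, 1, 1, 1]; 58 cycles in total.
With 58 cycles on 145 points, sign = (−1)^{145−58} = -1.

-1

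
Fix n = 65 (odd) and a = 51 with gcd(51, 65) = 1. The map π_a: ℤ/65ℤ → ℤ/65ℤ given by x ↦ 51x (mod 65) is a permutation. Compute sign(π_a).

+1

Orbit of 51 under x↦51x: [51, 1]… (length divides ord_65(51)).
Cycle lengths of π_51 on ℤ/65ℤ: [2, 2, 2, 2, 2, 2, 2, 2, 2, 2, 2, 2, 2, 2, 2, 2, 2, 2, 2, 2, 2, 2, 2, 2, 2, 2, 2, 2, 2, 2, 1, 1, 1, 1, 1]; 35 cycles in total.
With 35 cycles on 65 points, sign = (−1)^{65−35} = +1.
Via Zolotarev, sign(π_{51}) = (51|65) = +1.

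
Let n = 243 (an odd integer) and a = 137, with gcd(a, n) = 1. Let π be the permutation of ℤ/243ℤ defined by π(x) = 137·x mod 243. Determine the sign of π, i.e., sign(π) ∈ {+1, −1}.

-1

Start at x=70: 70 → 113 → 172 → 236 → 13 → 80 → 25 → … (one orbit).
The orbit structure of x ↦ 137x mod 243: 6 orbits of sizes [162, 54, 18, 6, 2, 1].
n − c = 243 − 6 = 237; sign = (−1)^237 = -1.
Via Zolotarev, sign(π_{137}) = (137|243) = -1.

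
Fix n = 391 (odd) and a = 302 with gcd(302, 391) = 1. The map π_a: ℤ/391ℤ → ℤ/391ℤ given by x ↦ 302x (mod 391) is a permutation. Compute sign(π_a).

+1

Orbit of 50 under x↦302x: [50, 242, 358, 200, 186, 259, 18]… (length divides ord_391(302)).
Cycle type of π: 44×8 + 11×2 + 4×4 + 1; total 15 cycles.
With 15 cycles on 391 points, sign = (−1)^{391−15} = +1.
Zolotarev: (302|391) = +1, matching the cycle-count sign.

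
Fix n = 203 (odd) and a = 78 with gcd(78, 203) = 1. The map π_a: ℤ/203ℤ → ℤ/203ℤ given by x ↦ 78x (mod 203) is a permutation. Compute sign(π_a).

+1

Start at x=197: 197 → 141 → 36 → 169 → 190 → 1 → 78 → 197 (one orbit).
Cycle lengths of π_78 on ℤ/203ℤ: [7, 7, 7, 7, 7, 7, 7, 7, 7, 7, 7, 7, 7, 7, 7, 7, 7, 7, 7, 7, 7, 7, 7, 7, 7, 7, 7, 7, 1, 1, 1, 1, 1, 1, 1]; 35 cycles in total.
sign(π) = (−1)^{n − #cycles} = (−1)^{203−35} = (−1)^168 = +1.
The Jacobi symbol (78|203) = +1 (Zolotarev) agrees.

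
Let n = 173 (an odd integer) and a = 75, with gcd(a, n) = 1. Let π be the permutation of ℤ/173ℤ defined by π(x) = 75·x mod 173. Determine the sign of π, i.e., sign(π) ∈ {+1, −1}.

-1

Trace 98: π^k(98) = [98, 84, 72, 37, 7, 6, 104] for k=0..6.
π_75 has 2 disjoint cycles with lengths [172, 1] on {0,…,172}.
With 2 cycles on 173 points, sign = (−1)^{173−2} = -1.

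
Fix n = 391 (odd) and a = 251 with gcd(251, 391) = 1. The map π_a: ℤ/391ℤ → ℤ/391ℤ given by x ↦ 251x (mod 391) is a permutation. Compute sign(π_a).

Orbit of 154 under x↦251x: [154, 336, 271, 378, 256, 132, 288]… (length divides ord_391(251)).
The orbit structure of x ↦ 251x mod 391: 14 orbits of sizes [44, 44, 44, 44, 44, 44, 44, 44, 22, 4, 4, 4, 4, 1].
sign(π) = (−1)^{n − #cycles} = (−1)^{391−14} = (−1)^377 = -1.
Via Zolotarev, sign(π_{251}) = (251|391) = -1.

-1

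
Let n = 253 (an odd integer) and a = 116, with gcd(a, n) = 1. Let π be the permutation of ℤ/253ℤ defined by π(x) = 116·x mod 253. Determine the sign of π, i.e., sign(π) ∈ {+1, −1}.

Start at x=185: 185 → 208 → 93 → 162 → 70 → 24 → 1 → … (one orbit).
Decompose π into cycles: lengths [10, 10, 10, 10, 10, 10, 10, 10, 10, 10, 10, 10, 10, 10, 10, 10, 10, 10, 10, 10, 10, 10, 10, 1, 1, 1, 1, 1, 1, 1, 1, 1, 1, 1, 1, 1, 1, 1, 1, 1, 1, 1, 1, 1, 1, 1] (46 cycles, including the fixed point 0).
sign(π) = (−1)^{n − #cycles} = (−1)^{253−46} = (−1)^207 = -1.

-1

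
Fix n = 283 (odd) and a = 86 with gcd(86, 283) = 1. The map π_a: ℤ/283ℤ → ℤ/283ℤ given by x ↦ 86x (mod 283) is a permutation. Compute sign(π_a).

Start at x=127: 127 → 168 → 15 → 158 → 4 → 61 → 152 → … (one orbit).
Decompose π into cycles: lengths [47, 47, 47, 47, 47, 47, 1] (7 cycles, including the fixed point 0).
sign(π) = (−1)^{n − #cycles} = (−1)^{283−7} = (−1)^276 = +1.

+1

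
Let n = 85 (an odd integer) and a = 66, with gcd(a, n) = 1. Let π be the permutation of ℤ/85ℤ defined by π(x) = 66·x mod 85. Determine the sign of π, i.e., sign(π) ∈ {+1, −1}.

+1

Trace 36: π^k(36) = [36, 81, 76, 1, 66, 21, 26] for k=0..6.
Cycle lengths of π_66 on ℤ/85ℤ: [8, 8, 8, 8, 8, 8, 8, 8, 8, 8, 1, 1, 1, 1, 1]; 15 cycles in total.
n − c = 85 − 15 = 70; sign = (−1)^70 = +1.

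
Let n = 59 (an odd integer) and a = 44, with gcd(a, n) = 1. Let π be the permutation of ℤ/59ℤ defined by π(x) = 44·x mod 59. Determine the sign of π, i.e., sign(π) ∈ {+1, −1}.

Trace 19: π^k(19) = [19, 10, 27, 8, 57, 30, 22] for k=0..6.
Decompose π into cycles: lengths [58, 1] (2 cycles, including the fixed point 0).
With 2 cycles on 59 points, sign = (−1)^{59−2} = -1.
Via Zolotarev, sign(π_{44}) = (44|59) = -1.

-1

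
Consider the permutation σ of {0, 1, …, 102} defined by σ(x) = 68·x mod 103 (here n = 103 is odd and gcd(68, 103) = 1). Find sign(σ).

Trace 13: π^k(13) = [13, 60, 63, 61, 28, 50, 1] for k=0..6.
Cycle type of π: 51×2 + 1; total 3 cycles.
Σ(ℓ_i−1) = 103−3 = 100; sign = (−1)^100 = +1.

+1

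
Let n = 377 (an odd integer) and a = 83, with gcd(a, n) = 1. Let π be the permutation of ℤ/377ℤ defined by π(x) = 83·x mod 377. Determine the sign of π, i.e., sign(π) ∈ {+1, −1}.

Start at x=339: 339 → 239 → 233 → 112 → 248 → 226 → 285 → … (one orbit).
Decompose π into cycles: lengths [28, 28, 28, 28, 28, 28, 28, 28, 28, 28, 28, 28, 7, 7, 7, 7, 4, 4, 4, 1] (20 cycles, including the fixed point 0).
With 20 cycles on 377 points, sign = (−1)^{377−20} = -1.
(83|377)_J = -1 (Zolotarev's lemma cross-check).

-1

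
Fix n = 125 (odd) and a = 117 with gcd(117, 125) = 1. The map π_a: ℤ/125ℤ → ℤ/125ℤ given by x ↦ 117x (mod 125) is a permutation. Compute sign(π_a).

-1

Orbit of 42 under x↦117x: [42, 39, 63, 121, 32, 119, 48]… (length divides ord_125(117)).
4 cycles of lengths [100, 20, 4, 1].
sign(π) = (−1)^{n − #cycles} = (−1)^{125−4} = (−1)^121 = -1.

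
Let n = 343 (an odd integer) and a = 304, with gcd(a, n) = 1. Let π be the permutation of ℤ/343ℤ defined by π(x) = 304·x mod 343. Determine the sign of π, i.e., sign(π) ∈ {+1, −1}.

-1

Orbit of 166 under x↦304x: [166, 43, 38, 233, 174, 74, 201]… (length divides ord_343(304)).
Cycle type of π: 294 + 42 + 6 + 1; total 4 cycles.
n − c = 343 − 4 = 339; sign = (−1)^339 = -1.
The Jacobi symbol (304|343) = -1 (Zolotarev) agrees.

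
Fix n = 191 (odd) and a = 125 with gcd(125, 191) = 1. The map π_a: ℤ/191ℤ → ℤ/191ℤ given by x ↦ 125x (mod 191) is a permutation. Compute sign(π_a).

Orbit of 6 under x↦125x: [6, 177, 160, 136, 1, 125, 154]… (length divides ord_191(125)).
The orbit structure of x ↦ 125x mod 191: 11 orbits of sizes [19, 19, 19, 19, 19, 19, 19, 19, 19, 19, 1].
Σ(ℓ_i−1) = 191−11 = 180; sign = (−1)^180 = +1.
Via Zolotarev, sign(π_{125}) = (125|191) = +1.

+1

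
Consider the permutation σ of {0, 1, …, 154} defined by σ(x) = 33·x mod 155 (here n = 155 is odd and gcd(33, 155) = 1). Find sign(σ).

Orbit of 47 under x↦33x: [47, 1, 33, 4, 132, 16, 63]… (length divides ord_155(33)).
The orbit structure of x ↦ 33x mod 155: 14 orbits of sizes [20, 20, 20, 20, 20, 20, 5, 5, 5, 5, 5, 5, 4, 1].
With 14 cycles on 155 points, sign = (−1)^{155−14} = -1.

-1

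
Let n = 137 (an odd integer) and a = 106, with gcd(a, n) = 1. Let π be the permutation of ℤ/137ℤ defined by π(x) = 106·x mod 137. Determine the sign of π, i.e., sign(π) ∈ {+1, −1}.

-1

Trace 116: π^k(116) = [116, 103, 95, 69, 53, 1, 106] for k=0..6.
Cycle type of π: 136 + 1; total 2 cycles.
Σ(ℓ_i−1) = 137−2 = 135; sign = (−1)^135 = -1.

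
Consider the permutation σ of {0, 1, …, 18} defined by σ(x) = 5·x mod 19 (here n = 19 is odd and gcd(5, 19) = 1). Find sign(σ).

Orbit of 1 under x↦5x: [1, 5, 6, 11, 17, 9, 7]… (length divides ord_19(5)).
3 cycles of lengths [9, 9, 1].
3 cycles on 19: each ℓ→(−1)^(ℓ−1), product (−1)^16 = +1.

+1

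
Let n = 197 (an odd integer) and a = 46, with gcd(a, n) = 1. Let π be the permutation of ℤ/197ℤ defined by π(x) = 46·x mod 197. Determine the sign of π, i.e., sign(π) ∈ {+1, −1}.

-1

Start at x=196: 196 → 151 → 51 → 179 → 157 → 130 → 70 → … (one orbit).
Decompose π into cycles: lengths [196, 1] (2 cycles, including the fixed point 0).
2 cycles on 197: each ℓ→(−1)^(ℓ−1), product (−1)^195 = -1.
(46|197)_J = -1 (Zolotarev's lemma cross-check).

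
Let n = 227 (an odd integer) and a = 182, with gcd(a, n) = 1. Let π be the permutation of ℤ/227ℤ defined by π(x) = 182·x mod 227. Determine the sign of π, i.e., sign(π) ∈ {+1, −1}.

Orbit of 97 under x↦182x: [97, 175, 70, 28, 102, 177, 207]… (length divides ord_227(182)).
Cycle type of π: 113×2 + 1; total 3 cycles.
With 3 cycles on 227 points, sign = (−1)^{227−3} = +1.

+1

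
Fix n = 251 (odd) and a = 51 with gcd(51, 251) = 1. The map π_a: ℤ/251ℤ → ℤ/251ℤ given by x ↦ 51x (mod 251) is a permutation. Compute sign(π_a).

+1

Orbit of 94 under x↦51x: [94, 25, 20, 16, 63, 201, 211]… (length divides ord_251(51)).
Cycle lengths of π_51 on ℤ/251ℤ: [25, 25, 25, 25, 25, 25, 25, 25, 25, 25, 1]; 11 cycles in total.
n − c = 251 − 11 = 240; sign = (−1)^240 = +1.
(51|251)_J = +1 (Zolotarev's lemma cross-check).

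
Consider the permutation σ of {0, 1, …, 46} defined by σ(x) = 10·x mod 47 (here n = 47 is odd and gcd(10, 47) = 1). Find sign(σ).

-1

Start at x=10: 10 → 6 → 13 → 36 → 31 → 28 → 45 → … (one orbit).
π_10 has 2 disjoint cycles with lengths [46, 1] on {0,…,46}.
Σ(ℓ_i−1) = 47−2 = 45; sign = (−1)^45 = -1.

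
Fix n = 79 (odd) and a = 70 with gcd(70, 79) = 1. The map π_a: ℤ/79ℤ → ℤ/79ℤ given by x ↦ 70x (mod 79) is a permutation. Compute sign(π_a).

-1

Trace 26: π^k(26) = [26, 3, 52, 6, 25, 12, 50] for k=0..6.
Cycle type of π: 78 + 1; total 2 cycles.
2 cycles on 79: each ℓ→(−1)^(ℓ−1), product (−1)^77 = -1.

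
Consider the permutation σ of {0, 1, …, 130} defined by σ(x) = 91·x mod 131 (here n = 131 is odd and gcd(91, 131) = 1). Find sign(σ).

+1

Orbit of 113 under x↦91x: [113, 65, 20, 117, 36, 1, 91]… (length divides ord_131(91)).
3 cycles of lengths [65, 65, 1].
sign(π) = (−1)^{n − #cycles} = (−1)^{131−3} = (−1)^128 = +1.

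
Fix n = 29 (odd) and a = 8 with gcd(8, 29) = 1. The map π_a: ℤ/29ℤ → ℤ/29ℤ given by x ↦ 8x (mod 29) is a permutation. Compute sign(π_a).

Trace 2: π^k(2) = [2, 16, 12, 9, 14, 25, 26] for k=0..6.
The orbit structure of x ↦ 8x mod 29: 2 orbits of sizes [28, 1].
Σ(ℓ_i−1) = 29−2 = 27; sign = (−1)^27 = -1.

-1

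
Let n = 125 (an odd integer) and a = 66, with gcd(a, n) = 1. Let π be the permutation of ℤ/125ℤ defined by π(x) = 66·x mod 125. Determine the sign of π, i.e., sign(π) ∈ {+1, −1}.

+1

Start at x=116: 116 → 31 → 46 → 36 → 1 → 66 → 106 → … (one orbit).
Cycle lengths of π_66 on ℤ/125ℤ: [25, 25, 25, 25, 5, 5, 5, 5, 1, 1, 1, 1, 1]; 13 cycles in total.
With 13 cycles on 125 points, sign = (−1)^{125−13} = +1.
Check: (66/125) = +1 by Zolotarev.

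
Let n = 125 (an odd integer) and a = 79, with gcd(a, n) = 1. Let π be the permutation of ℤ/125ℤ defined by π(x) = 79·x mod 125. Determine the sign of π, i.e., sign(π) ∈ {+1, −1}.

+1

Start at x=9: 9 → 86 → 44 → 101 → 104 → 91 → 64 → … (one orbit).
π_79 has 7 disjoint cycles with lengths [50, 50, 10, 10, 2, 2, 1] on {0,…,124}.
125 − 7 = 118 transpositions; sign(π) = (−1)^118 = +1.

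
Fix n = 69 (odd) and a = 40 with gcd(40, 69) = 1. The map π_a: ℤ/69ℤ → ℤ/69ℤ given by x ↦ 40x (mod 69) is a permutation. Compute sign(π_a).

Trace 49: π^k(49) = [49, 28, 16, 19, 1, 40, 13] for k=0..6.
Cycle type of π: 22×3 + 1×3; total 6 cycles.
With 6 cycles on 69 points, sign = (−1)^{69−6} = -1.
The Jacobi symbol (40|69) = -1 (Zolotarev) agrees.

-1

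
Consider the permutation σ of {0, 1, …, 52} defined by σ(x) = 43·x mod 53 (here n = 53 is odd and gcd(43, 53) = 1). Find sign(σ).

+1

Start at x=25: 25 → 15 → 9 → 16 → 52 → 10 → 6 → … (one orbit).
Cycle lengths of π_43 on ℤ/53ℤ: [26, 26, 1]; 3 cycles in total.
sign(π) = (−1)^{n − #cycles} = (−1)^{53−3} = (−1)^50 = +1.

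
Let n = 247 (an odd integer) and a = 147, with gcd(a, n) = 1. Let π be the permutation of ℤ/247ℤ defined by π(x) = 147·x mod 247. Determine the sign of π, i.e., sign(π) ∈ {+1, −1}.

-1

Start at x=144: 144 → 173 → 237 → 12 → 35 → 205 → 1 → … (one orbit).
Decompose π into cycles: lengths [18, 18, 18, 18, 18, 18, 18, 18, 18, 18, 18, 18, 18, 6, 6, 1] (16 cycles, including the fixed point 0).
247 − 16 = 231 transpositions; sign(π) = (−1)^231 = -1.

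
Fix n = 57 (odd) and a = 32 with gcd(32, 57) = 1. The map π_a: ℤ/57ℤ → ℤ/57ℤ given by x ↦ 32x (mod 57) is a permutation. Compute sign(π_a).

+1

Start at x=28: 28 → 41 → 1 → 32 → 55 → 50 → 4 → … (one orbit).
Decompose π into cycles: lengths [18, 18, 18, 2, 1] (5 cycles, including the fixed point 0).
5 cycles on 57: each ℓ→(−1)^(ℓ−1), product (−1)^52 = +1.
Via Zolotarev, sign(π_{32}) = (32|57) = +1.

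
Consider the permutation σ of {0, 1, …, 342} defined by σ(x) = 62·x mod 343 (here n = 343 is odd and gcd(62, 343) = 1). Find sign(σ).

Orbit of 106 under x↦62x: [106, 55, 323, 132, 295, 111, 22]… (length divides ord_343(62)).
Cycle type of π: 98×3 + 14×3 + 2×3 + 1; total 10 cycles.
n − c = 343 − 10 = 333; sign = (−1)^333 = -1.

-1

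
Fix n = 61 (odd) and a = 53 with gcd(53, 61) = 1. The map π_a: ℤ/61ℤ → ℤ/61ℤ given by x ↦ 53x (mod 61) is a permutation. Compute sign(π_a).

-1

Orbit of 33 under x↦53x: [33, 41, 38, 1, 53, 3, 37]… (length divides ord_61(53)).
π_53 has 4 disjoint cycles with lengths [20, 20, 20, 1] on {0,…,60}.
4 cycles on 61: each ℓ→(−1)^(ℓ−1), product (−1)^57 = -1.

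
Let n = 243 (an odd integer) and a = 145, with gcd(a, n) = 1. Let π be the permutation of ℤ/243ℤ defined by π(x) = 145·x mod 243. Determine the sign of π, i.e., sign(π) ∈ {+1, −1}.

Orbit of 199 under x↦145x: [199, 181, 1, 145, 127, 190, 91]… (length divides ord_243(145)).
27 cycles of lengths [27, 27, 27, 27, 27, 27, 9, 9, 9, 9, 9, 9, 3, 3, 3, 3, 3, 3, 1, 1, 1, 1, 1, 1, 1, 1, 1].
n − c = 243 − 27 = 216; sign = (−1)^216 = +1.

+1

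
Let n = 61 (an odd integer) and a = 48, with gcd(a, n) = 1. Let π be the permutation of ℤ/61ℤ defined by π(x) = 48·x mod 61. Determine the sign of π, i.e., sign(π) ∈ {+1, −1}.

Trace 60: π^k(60) = [60, 13, 14, 1, 48, 47] for k=0..5.
The orbit structure of x ↦ 48x mod 61: 11 orbits of sizes [6, 6, 6, 6, 6, 6, 6, 6, 6, 6, 1].
With 11 cycles on 61 points, sign = (−1)^{61−11} = +1.
(48|61)_J = +1 (Zolotarev's lemma cross-check).

+1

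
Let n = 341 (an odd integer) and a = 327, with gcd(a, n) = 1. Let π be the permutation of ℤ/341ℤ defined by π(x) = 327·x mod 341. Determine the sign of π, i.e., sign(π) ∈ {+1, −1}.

+1

Start at x=174: 174 → 292 → 4 → 285 → 102 → 277 → 214 → … (one orbit).
13 cycles of lengths [30, 30, 30, 30, 30, 30, 30, 30, 30, 30, 30, 10, 1].
13 cycles on 341: each ℓ→(−1)^(ℓ−1), product (−1)^328 = +1.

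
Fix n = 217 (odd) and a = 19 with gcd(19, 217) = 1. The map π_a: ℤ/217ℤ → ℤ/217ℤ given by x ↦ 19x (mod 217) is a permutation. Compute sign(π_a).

Start at x=102: 102 → 202 → 149 → 10 → 190 → 138 → 18 → … (one orbit).
π_19 has 10 disjoint cycles with lengths [30, 30, 30, 30, 30, 30, 15, 15, 6, 1] on {0,…,216}.
n − c = 217 − 10 = 207; sign = (−1)^207 = -1.
Zolotarev: (19|217) = -1, matching the cycle-count sign.

-1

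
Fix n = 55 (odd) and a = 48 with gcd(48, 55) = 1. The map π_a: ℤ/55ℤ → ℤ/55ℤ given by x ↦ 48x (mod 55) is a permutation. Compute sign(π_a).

Orbit of 26 under x↦48x: [26, 38, 9, 47, 1, 48, 49]… (length divides ord_55(48)).
Decompose π into cycles: lengths [20, 20, 5, 5, 4, 1] (6 cycles, including the fixed point 0).
With 6 cycles on 55 points, sign = (−1)^{55−6} = -1.
Via Zolotarev, sign(π_{48}) = (48|55) = -1.

-1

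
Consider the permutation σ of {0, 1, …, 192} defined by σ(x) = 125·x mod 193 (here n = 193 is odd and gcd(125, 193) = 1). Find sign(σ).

-1

Start at x=8: 8 → 35 → 129 → 106 → 126 → 117 → 150 → … (one orbit).
Cycle type of π: 64×3 + 1; total 4 cycles.
n − c = 193 − 4 = 189; sign = (−1)^189 = -1.
Check: (125/193) = -1 by Zolotarev.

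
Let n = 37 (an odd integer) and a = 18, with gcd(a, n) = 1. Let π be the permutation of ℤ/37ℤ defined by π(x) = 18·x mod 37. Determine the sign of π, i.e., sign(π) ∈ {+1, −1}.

Orbit of 6 under x↦18x: [6, 34, 20, 27, 5, 16, 29]… (length divides ord_37(18)).
Cycle type of π: 36 + 1; total 2 cycles.
37 − 2 = 35 transpositions; sign(π) = (−1)^35 = -1.
The Jacobi symbol (18|37) = -1 (Zolotarev) agrees.

-1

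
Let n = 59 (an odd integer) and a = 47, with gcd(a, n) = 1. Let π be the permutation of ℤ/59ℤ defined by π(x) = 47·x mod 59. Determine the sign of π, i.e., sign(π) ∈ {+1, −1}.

Orbit of 56 under x↦47x: [56, 36, 40, 51, 37, 28, 18]… (length divides ord_59(47)).
2 cycles of lengths [58, 1].
59 − 2 = 57 transpositions; sign(π) = (−1)^57 = -1.
Zolotarev: (47|59) = -1, matching the cycle-count sign.

-1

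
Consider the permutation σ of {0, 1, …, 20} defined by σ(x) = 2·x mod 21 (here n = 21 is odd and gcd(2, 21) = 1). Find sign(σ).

Orbit of 1 under x↦2x: [1, 2, 4, 8, 16, 11]… (length divides ord_21(2)).
Cycle type of π: 6×2 + 3×2 + 2 + 1; total 6 cycles.
6 cycles on 21: each ℓ→(−1)^(ℓ−1), product (−1)^15 = -1.
Zolotarev: (2|21) = -1, matching the cycle-count sign.

-1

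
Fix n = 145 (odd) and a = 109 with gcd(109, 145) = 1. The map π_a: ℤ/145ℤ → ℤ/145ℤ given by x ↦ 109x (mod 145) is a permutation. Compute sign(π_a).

+1

Orbit of 144 under x↦109x: [144, 36, 9, 111, 64, 16, 4]… (length divides ord_145(109)).
Decompose π into cycles: lengths [14, 14, 14, 14, 14, 14, 14, 14, 14, 14, 2, 2, 1] (13 cycles, including the fixed point 0).
With 13 cycles on 145 points, sign = (−1)^{145−13} = +1.
Zolotarev: (109|145) = +1, matching the cycle-count sign.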